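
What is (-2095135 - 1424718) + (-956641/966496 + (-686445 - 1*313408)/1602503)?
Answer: -5451595666899052775/1548812739488 ≈ -3.5199e+6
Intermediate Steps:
(-2095135 - 1424718) + (-956641/966496 + (-686445 - 1*313408)/1602503) = -3519853 + (-956641*1/966496 + (-686445 - 313408)*(1/1602503)) = -3519853 + (-956641/966496 - 999853*1/1602503) = -3519853 + (-956641/966496 - 999853/1602503) = -3519853 - 2499373997511/1548812739488 = -5451595666899052775/1548812739488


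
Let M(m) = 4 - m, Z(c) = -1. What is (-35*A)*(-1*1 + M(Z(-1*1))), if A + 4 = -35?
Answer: 5460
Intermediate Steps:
A = -39 (A = -4 - 35 = -39)
(-35*A)*(-1*1 + M(Z(-1*1))) = (-35*(-39))*(-1*1 + (4 - 1*(-1))) = 1365*(-1 + (4 + 1)) = 1365*(-1 + 5) = 1365*4 = 5460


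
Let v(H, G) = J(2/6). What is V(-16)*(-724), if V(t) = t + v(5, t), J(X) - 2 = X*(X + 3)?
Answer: 83984/9 ≈ 9331.6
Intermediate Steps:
J(X) = 2 + X*(3 + X) (J(X) = 2 + X*(X + 3) = 2 + X*(3 + X))
v(H, G) = 28/9 (v(H, G) = 2 + (2/6)² + 3*(2/6) = 2 + (2*(⅙))² + 3*(2*(⅙)) = 2 + (⅓)² + 3*(⅓) = 2 + ⅑ + 1 = 28/9)
V(t) = 28/9 + t (V(t) = t + 28/9 = 28/9 + t)
V(-16)*(-724) = (28/9 - 16)*(-724) = -116/9*(-724) = 83984/9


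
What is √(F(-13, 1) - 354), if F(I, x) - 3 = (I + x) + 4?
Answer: I*√359 ≈ 18.947*I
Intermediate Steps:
F(I, x) = 7 + I + x (F(I, x) = 3 + ((I + x) + 4) = 3 + (4 + I + x) = 7 + I + x)
√(F(-13, 1) - 354) = √((7 - 13 + 1) - 354) = √(-5 - 354) = √(-359) = I*√359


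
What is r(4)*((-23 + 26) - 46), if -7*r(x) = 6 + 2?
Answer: 344/7 ≈ 49.143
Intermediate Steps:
r(x) = -8/7 (r(x) = -(6 + 2)/7 = -1/7*8 = -8/7)
r(4)*((-23 + 26) - 46) = -8*((-23 + 26) - 46)/7 = -8*(3 - 46)/7 = -8/7*(-43) = 344/7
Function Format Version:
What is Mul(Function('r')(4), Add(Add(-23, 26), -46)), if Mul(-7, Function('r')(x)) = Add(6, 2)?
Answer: Rational(344, 7) ≈ 49.143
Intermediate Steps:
Function('r')(x) = Rational(-8, 7) (Function('r')(x) = Mul(Rational(-1, 7), Add(6, 2)) = Mul(Rational(-1, 7), 8) = Rational(-8, 7))
Mul(Function('r')(4), Add(Add(-23, 26), -46)) = Mul(Rational(-8, 7), Add(Add(-23, 26), -46)) = Mul(Rational(-8, 7), Add(3, -46)) = Mul(Rational(-8, 7), -43) = Rational(344, 7)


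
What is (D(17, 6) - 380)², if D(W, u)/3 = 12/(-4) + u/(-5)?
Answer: 3853369/25 ≈ 1.5413e+5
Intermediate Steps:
D(W, u) = -9 - 3*u/5 (D(W, u) = 3*(12/(-4) + u/(-5)) = 3*(12*(-¼) + u*(-⅕)) = 3*(-3 - u/5) = -9 - 3*u/5)
(D(17, 6) - 380)² = ((-9 - ⅗*6) - 380)² = ((-9 - 18/5) - 380)² = (-63/5 - 380)² = (-1963/5)² = 3853369/25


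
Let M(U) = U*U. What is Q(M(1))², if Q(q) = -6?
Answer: 36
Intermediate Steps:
M(U) = U²
Q(M(1))² = (-6)² = 36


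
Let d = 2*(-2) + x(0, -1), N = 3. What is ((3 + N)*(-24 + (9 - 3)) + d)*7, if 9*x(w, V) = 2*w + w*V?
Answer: -784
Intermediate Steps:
x(w, V) = 2*w/9 + V*w/9 (x(w, V) = (2*w + w*V)/9 = (2*w + V*w)/9 = 2*w/9 + V*w/9)
d = -4 (d = 2*(-2) + (⅑)*0*(2 - 1) = -4 + (⅑)*0*1 = -4 + 0 = -4)
((3 + N)*(-24 + (9 - 3)) + d)*7 = ((3 + 3)*(-24 + (9 - 3)) - 4)*7 = (6*(-24 + 6) - 4)*7 = (6*(-18) - 4)*7 = (-108 - 4)*7 = -112*7 = -784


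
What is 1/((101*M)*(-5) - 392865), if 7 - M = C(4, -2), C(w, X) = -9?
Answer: -1/400945 ≈ -2.4941e-6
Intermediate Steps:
M = 16 (M = 7 - 1*(-9) = 7 + 9 = 16)
1/((101*M)*(-5) - 392865) = 1/((101*16)*(-5) - 392865) = 1/(1616*(-5) - 392865) = 1/(-8080 - 392865) = 1/(-400945) = -1/400945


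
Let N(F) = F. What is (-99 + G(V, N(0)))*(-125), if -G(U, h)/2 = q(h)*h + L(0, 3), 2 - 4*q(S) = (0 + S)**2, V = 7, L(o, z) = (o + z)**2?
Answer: 14625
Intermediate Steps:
q(S) = 1/2 - S**2/4 (q(S) = 1/2 - (0 + S)**2/4 = 1/2 - S**2/4)
G(U, h) = -18 - 2*h*(1/2 - h**2/4) (G(U, h) = -2*((1/2 - h**2/4)*h + (0 + 3)**2) = -2*(h*(1/2 - h**2/4) + 3**2) = -2*(h*(1/2 - h**2/4) + 9) = -2*(9 + h*(1/2 - h**2/4)) = -18 - 2*h*(1/2 - h**2/4))
(-99 + G(V, N(0)))*(-125) = (-99 + (-18 + (1/2)*0**3 - 1*0))*(-125) = (-99 + (-18 + (1/2)*0 + 0))*(-125) = (-99 + (-18 + 0 + 0))*(-125) = (-99 - 18)*(-125) = -117*(-125) = 14625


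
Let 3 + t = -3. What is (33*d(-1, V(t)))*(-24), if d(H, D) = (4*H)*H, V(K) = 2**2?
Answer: -3168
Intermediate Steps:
t = -6 (t = -3 - 3 = -6)
V(K) = 4
d(H, D) = 4*H**2
(33*d(-1, V(t)))*(-24) = (33*(4*(-1)**2))*(-24) = (33*(4*1))*(-24) = (33*4)*(-24) = 132*(-24) = -3168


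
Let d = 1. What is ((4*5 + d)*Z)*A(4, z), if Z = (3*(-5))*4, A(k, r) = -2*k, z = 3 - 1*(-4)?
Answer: 10080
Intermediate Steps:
z = 7 (z = 3 + 4 = 7)
Z = -60 (Z = -15*4 = -60)
((4*5 + d)*Z)*A(4, z) = ((4*5 + 1)*(-60))*(-2*4) = ((20 + 1)*(-60))*(-8) = (21*(-60))*(-8) = -1260*(-8) = 10080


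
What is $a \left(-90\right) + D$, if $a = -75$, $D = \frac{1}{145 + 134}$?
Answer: $\frac{1883251}{279} \approx 6750.0$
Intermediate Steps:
$D = \frac{1}{279} \approx 0.0035842$
$a \left(-90\right) + D = \left(-75\right) \left(-90\right) + \frac{1}{279} = 6750 + \frac{1}{279} = \frac{1883251}{279}$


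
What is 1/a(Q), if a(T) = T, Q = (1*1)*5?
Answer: ⅕ ≈ 0.20000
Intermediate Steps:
Q = 5 (Q = 1*5 = 5)
1/a(Q) = 1/5 = ⅕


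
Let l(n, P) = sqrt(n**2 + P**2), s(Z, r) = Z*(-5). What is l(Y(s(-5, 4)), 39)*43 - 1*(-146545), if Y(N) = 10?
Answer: 146545 + 43*sqrt(1621) ≈ 1.4828e+5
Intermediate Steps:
s(Z, r) = -5*Z
l(n, P) = sqrt(P**2 + n**2)
l(Y(s(-5, 4)), 39)*43 - 1*(-146545) = sqrt(39**2 + 10**2)*43 - 1*(-146545) = sqrt(1521 + 100)*43 + 146545 = sqrt(1621)*43 + 146545 = 43*sqrt(1621) + 146545 = 146545 + 43*sqrt(1621)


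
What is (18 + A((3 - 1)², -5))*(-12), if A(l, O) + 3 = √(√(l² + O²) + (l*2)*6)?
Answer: -180 - 12*√(48 + √41) ≈ -268.51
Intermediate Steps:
A(l, O) = -3 + √(√(O² + l²) + 12*l) (A(l, O) = -3 + √(√(l² + O²) + (l*2)*6) = -3 + √(√(O² + l²) + (2*l)*6) = -3 + √(√(O² + l²) + 12*l))
(18 + A((3 - 1)², -5))*(-12) = (18 + (-3 + √(√((-5)² + ((3 - 1)²)²) + 12*(3 - 1)²)))*(-12) = (18 + (-3 + √(√(25 + (2²)²) + 12*2²)))*(-12) = (18 + (-3 + √(√(25 + 4²) + 12*4)))*(-12) = (18 + (-3 + √(√(25 + 16) + 48)))*(-12) = (18 + (-3 + √(√41 + 48)))*(-12) = (18 + (-3 + √(48 + √41)))*(-12) = (15 + √(48 + √41))*(-12) = -180 - 12*√(48 + √41)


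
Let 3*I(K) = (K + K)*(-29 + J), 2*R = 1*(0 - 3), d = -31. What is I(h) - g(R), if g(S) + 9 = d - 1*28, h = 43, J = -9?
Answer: -3064/3 ≈ -1021.3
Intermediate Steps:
R = -3/2 (R = (1*(0 - 3))/2 = (1*(-3))/2 = (½)*(-3) = -3/2 ≈ -1.5000)
I(K) = -76*K/3 (I(K) = ((K + K)*(-29 - 9))/3 = ((2*K)*(-38))/3 = (-76*K)/3 = -76*K/3)
g(S) = -68 (g(S) = -9 + (-31 - 1*28) = -9 + (-31 - 28) = -9 - 59 = -68)
I(h) - g(R) = -76/3*43 - 1*(-68) = -3268/3 + 68 = -3064/3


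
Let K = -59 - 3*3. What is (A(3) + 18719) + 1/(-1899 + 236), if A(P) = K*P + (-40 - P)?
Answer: 30718935/1663 ≈ 18472.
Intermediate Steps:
K = -68 (K = -59 - 9 = -68)
A(P) = -40 - 69*P (A(P) = -68*P + (-40 - P) = -40 - 69*P)
(A(3) + 18719) + 1/(-1899 + 236) = ((-40 - 69*3) + 18719) + 1/(-1899 + 236) = ((-40 - 207) + 18719) + 1/(-1663) = (-247 + 18719) - 1/1663 = 18472 - 1/1663 = 30718935/1663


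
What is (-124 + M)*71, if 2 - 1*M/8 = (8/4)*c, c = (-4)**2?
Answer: -25844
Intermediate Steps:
c = 16
M = -240 (M = 16 - 8*8/4*16 = 16 - 8*8*(1/4)*16 = 16 - 16*16 = 16 - 8*32 = 16 - 256 = -240)
(-124 + M)*71 = (-124 - 240)*71 = -364*71 = -25844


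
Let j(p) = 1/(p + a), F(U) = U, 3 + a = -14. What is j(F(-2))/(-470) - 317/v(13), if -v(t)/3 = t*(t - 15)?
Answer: -707683/174135 ≈ -4.0640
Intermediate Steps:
a = -17 (a = -3 - 14 = -17)
v(t) = -3*t*(-15 + t) (v(t) = -3*t*(t - 15) = -3*t*(-15 + t))
j(p) = 1/(-17 + p) (j(p) = 1/(p - 17) = 1/(-17 + p))
j(F(-2))/(-470) - 317/v(13) = 1/(-17 - 2*(-470)) - 317*1/(39*(15 - 1*13)) = -1/470/(-19) - 317*1/(39*(15 - 13)) = -1/19*(-1/470) - 317/(3*13*2) = 1/8930 - 317/78 = -707683/174135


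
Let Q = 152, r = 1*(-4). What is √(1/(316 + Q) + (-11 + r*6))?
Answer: I*√212927/78 ≈ 5.9159*I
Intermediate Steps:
r = -4
√(1/(316 + Q) + (-11 + r*6)) = √(1/(316 + 152) + (-11 - 4*6)) = √(1/468 + (-11 - 24)) = √(1/468 - 35) = √(-16379/468) = I*√212927/78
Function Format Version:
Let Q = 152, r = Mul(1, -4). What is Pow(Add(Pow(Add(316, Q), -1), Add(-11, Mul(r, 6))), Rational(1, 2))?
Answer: Mul(Rational(1, 78), I, Pow(212927, Rational(1, 2))) ≈ Mul(5.9159, I)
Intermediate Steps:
r = -4
Pow(Add(Pow(Add(316, Q), -1), Add(-11, Mul(r, 6))), Rational(1, 2)) = Pow(Add(Pow(Add(316, 152), -1), Add(-11, Mul(-4, 6))), Rational(1, 2)) = Pow(Add(Pow(468, -1), Add(-11, -24)), Rational(1, 2)) = Pow(Add(Rational(1, 468), -35), Rational(1, 2)) = Pow(Rational(-16379, 468), Rational(1, 2)) = Mul(Rational(1, 78), I, Pow(212927, Rational(1, 2)))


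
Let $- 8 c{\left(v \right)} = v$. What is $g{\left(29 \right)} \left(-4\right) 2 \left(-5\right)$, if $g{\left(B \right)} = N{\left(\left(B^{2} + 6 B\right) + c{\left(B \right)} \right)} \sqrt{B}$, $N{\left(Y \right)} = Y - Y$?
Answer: $0$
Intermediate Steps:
$c{\left(v \right)} = - \frac{v}{8}$
$N{\left(Y \right)} = 0$
$g{\left(B \right)} = 0$ ($g{\left(B \right)} = 0 \sqrt{B} = 0$)
$g{\left(29 \right)} \left(-4\right) 2 \left(-5\right) = 0 \left(-4\right) 2 \left(-5\right) = 0 \left(\left(-8\right) \left(-5\right)\right) = 0 \cdot 40 = 0$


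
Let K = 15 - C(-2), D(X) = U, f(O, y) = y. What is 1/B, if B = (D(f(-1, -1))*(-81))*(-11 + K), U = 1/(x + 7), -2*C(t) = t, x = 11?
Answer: -2/27 ≈ -0.074074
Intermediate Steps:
C(t) = -t/2
U = 1/18 (U = 1/(11 + 7) = 1/18 ≈ 0.055556)
D(X) = 1/18
K = 14 (K = 15 - (-1)*(-2)/2 = 15 - 1*1 = 15 - 1 = 14)
B = -27/2 (B = ((1/18)*(-81))*(-11 + 14) = -9/2*3 = -27/2 ≈ -13.500)
1/B = 1/(-27/2) = -2/27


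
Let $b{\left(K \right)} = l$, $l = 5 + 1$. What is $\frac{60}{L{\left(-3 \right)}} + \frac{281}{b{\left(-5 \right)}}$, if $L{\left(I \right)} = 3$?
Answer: $\frac{401}{6} \approx 66.833$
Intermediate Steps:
$l = 6$
$b{\left(K \right)} = 6$
$\frac{60}{L{\left(-3 \right)}} + \frac{281}{b{\left(-5 \right)}} = \frac{60}{3} + \frac{281}{6} = 60 \cdot \frac{1}{3} + 281 \cdot \frac{1}{6} = 20 + \frac{281}{6} = \frac{401}{6}$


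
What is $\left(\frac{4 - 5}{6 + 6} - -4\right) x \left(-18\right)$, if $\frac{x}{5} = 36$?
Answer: $-12690$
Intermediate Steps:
$x = 180$ ($x = 5 \cdot 36 = 180$)
$\left(\frac{4 - 5}{6 + 6} - -4\right) x \left(-18\right) = \left(\frac{4 - 5}{6 + 6} - -4\right) 180 \left(-18\right) = \left(- \frac{1}{12} + 4\right) 180 \left(-18\right) = \frac{47}{12} \cdot 180 \left(-18\right) = 705 \left(-18\right) = -12690$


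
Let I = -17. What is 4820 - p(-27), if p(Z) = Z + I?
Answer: 4864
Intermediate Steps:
p(Z) = -17 + Z (p(Z) = Z - 17 = -17 + Z)
4820 - p(-27) = 4820 - (-17 - 27) = 4820 - 1*(-44) = 4820 + 44 = 4864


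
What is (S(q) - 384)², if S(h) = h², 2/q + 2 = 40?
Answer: 19216336129/130321 ≈ 1.4745e+5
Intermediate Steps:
q = 1/19 (q = 2/(-2 + 40) = 2/38 = 2*(1/38) = 1/19 ≈ 0.052632)
(S(q) - 384)² = ((1/19)² - 384)² = (1/361 - 384)² = (-138623/361)² = 19216336129/130321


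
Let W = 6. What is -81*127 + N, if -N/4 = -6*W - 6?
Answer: -10119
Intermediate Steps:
N = 168 (N = -4*(-6*6 - 6) = -4*(-36 - 6) = -4*(-42) = 168)
-81*127 + N = -81*127 + 168 = -10287 + 168 = -10119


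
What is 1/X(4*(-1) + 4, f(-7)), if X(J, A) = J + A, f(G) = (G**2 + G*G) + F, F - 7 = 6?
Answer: 1/111 ≈ 0.0090090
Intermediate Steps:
F = 13 (F = 7 + 6 = 13)
f(G) = 13 + 2*G**2 (f(G) = (G**2 + G*G) + 13 = (G**2 + G**2) + 13 = 2*G**2 + 13 = 13 + 2*G**2)
X(J, A) = A + J
1/X(4*(-1) + 4, f(-7)) = 1/((13 + 2*(-7)**2) + (4*(-1) + 4)) = 1/((13 + 2*49) + (-4 + 4)) = 1/((13 + 98) + 0) = 1/(111 + 0) = 1/111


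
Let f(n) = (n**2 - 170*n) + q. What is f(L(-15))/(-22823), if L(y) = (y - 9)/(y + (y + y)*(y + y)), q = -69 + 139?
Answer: -6493014/1986171575 ≈ -0.0032691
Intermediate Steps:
q = 70
L(y) = (-9 + y)/(y + 4*y**2) (L(y) = (-9 + y)/(y + (2*y)*(2*y)) = (-9 + y)/(y + 4*y**2))
f(n) = 70 + n**2 - 170*n (f(n) = (n**2 - 170*n) + 70 = 70 + n**2 - 170*n)
f(L(-15))/(-22823) = (70 + ((-9 - 15)/((-15)*(1 + 4*(-15))))**2 - 170*(-9 - 15)/((-15)*(1 + 4*(-15))))/(-22823) = (70 + (-1/15*(-24)/(1 - 60))**2 - (-34)*(-24)/(3*(1 - 60)))*(-1/22823) = (70 + (-1/15*(-24)/(-59))**2 - (-34)*(-24)/(3*(-59)))*(-1/22823) = (70 + (-1/15*(-1/59)*(-24))**2 - (-34)*(-1)*(-24)/(3*59))*(-1/22823) = (70 + (-8/295)**2 - 170*(-8/295))*(-1/22823) = (70 + 64/87025 + 272/59)*(-1/22823) = (6493014/87025)*(-1/22823) = -6493014/1986171575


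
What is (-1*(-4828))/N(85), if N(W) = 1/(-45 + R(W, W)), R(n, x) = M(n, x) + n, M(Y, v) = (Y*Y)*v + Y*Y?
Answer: 3000070920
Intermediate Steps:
M(Y, v) = Y**2 + v*Y**2 (M(Y, v) = Y**2*v + Y**2 = v*Y**2 + Y**2 = Y**2 + v*Y**2)
R(n, x) = n + n**2*(1 + x) (R(n, x) = n**2*(1 + x) + n = n + n**2*(1 + x))
N(W) = 1/(-45 + W*(1 + W*(1 + W)))
(-1*(-4828))/N(85) = (-1*(-4828))/(1/(-45 + 85 + 85**2*(1 + 85))) = 4828/(1/(-45 + 85 + 7225*86)) = 4828/(1/(-45 + 85 + 621350)) = 4828/(1/621390) = 4828*621390 = 3000070920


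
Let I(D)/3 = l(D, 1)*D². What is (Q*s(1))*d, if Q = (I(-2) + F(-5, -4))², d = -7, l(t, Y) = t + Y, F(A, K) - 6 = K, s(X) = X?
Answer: -700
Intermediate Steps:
F(A, K) = 6 + K
l(t, Y) = Y + t
I(D) = 3*D²*(1 + D) (I(D) = 3*((1 + D)*D²) = 3*(D²*(1 + D)) = 3*D²*(1 + D))
Q = 100 (Q = (3*(-2)²*(1 - 2) + (6 - 4))² = (3*4*(-1) + 2)² = (-12 + 2)² = (-10)² = 100)
(Q*s(1))*d = (100*1)*(-7) = 100*(-7) = -700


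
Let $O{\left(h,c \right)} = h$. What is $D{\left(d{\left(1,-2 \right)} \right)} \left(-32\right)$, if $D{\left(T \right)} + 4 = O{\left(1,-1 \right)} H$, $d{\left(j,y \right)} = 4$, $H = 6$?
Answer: $-64$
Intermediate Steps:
$D{\left(T \right)} = 2$ ($D{\left(T \right)} = -4 + 1 \cdot 6 = -4 + 6 = 2$)
$D{\left(d{\left(1,-2 \right)} \right)} \left(-32\right) = 2 \left(-32\right) = -64$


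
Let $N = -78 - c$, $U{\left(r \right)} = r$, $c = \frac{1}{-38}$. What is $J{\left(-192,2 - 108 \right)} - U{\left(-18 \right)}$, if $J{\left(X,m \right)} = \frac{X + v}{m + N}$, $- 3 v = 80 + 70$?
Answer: $\frac{135034}{6991} \approx 19.315$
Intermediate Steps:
$c = - \frac{1}{38} \approx -0.026316$
$v = -50$ ($v = - \frac{80 + 70}{3} = \left(- \frac{1}{3}\right) 150 = -50$)
$N = - \frac{2963}{38}$ ($N = -78 - - \frac{1}{38} = -78 + \frac{1}{38} = - \frac{2963}{38} \approx -77.974$)
$J{\left(X,m \right)} = \frac{-50 + X}{- \frac{2963}{38} + m}$ ($J{\left(X,m \right)} = \frac{X - 50}{m - \frac{2963}{38}} = \frac{-50 + X}{- \frac{2963}{38} + m}$)
$J{\left(-192,2 - 108 \right)} - U{\left(-18 \right)} = \frac{38 \left(-50 - 192\right)}{-2963 + 38 \left(2 - 108\right)} - -18 = 38 \frac{1}{-2963 + 38 \left(-106\right)} \left(-242\right) + 18 = 38 \frac{1}{-2963 - 4028} \left(-242\right) + 18 = 38 \frac{1}{-6991} \left(-242\right) + 18 = 38 \left(- \frac{1}{6991}\right) \left(-242\right) + 18 = \frac{9196}{6991} + 18 = \frac{135034}{6991}$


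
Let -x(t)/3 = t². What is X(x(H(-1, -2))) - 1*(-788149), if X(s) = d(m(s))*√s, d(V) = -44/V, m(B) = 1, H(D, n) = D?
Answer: 788149 - 44*I*√3 ≈ 7.8815e+5 - 76.21*I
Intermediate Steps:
x(t) = -3*t²
X(s) = -44*√s (X(s) = (-44/1)*√s = (-44*1)*√s = -44*√s)
X(x(H(-1, -2))) - 1*(-788149) = -44*√(-3) - 1*(-788149) = -44*I*√3 + 788149 = 788149 - 44*I*√3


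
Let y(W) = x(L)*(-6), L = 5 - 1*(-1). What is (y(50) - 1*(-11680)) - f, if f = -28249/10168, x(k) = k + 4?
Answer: 2882449/248 ≈ 11623.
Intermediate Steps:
L = 6 (L = 5 + 1 = 6)
x(k) = 4 + k
y(W) = -60 (y(W) = (4 + 6)*(-6) = 10*(-6) = -60)
f = -689/248 (f = -28249*1/10168 = -689/248 ≈ -2.7782)
(y(50) - 1*(-11680)) - f = (-60 - 1*(-11680)) - 1*(-689/248) = (-60 + 11680) + 689/248 = 11620 + 689/248 = 2882449/248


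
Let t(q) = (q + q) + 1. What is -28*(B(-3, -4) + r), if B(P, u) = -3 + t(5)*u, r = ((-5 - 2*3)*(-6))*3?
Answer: -4228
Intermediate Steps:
t(q) = 1 + 2*q (t(q) = 2*q + 1 = 1 + 2*q)
r = 198 (r = ((-5 - 6)*(-6))*3 = -11*(-6)*3 = 66*3 = 198)
B(P, u) = -3 + 11*u (B(P, u) = -3 + (1 + 2*5)*u = -3 + (1 + 10)*u = -3 + 11*u)
-28*(B(-3, -4) + r) = -28*((-3 + 11*(-4)) + 198) = -28*((-3 - 44) + 198) = -28*(-47 + 198) = -28*151 = -4228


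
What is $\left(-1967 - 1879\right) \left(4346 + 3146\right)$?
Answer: $-28814232$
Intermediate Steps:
$\left(-1967 - 1879\right) \left(4346 + 3146\right) = \left(-3846\right) 7492 = -28814232$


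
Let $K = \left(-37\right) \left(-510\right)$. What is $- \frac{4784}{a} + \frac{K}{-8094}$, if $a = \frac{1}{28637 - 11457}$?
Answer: $- \frac{110873126025}{1349} \approx -8.2189 \cdot 10^{7}$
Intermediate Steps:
$K = 18870$
$a = \frac{1}{17180} \approx 5.8207 \cdot 10^{-5}$
$- \frac{4784}{a} + \frac{K}{-8094} = - 4784 \frac{1}{\frac{1}{17180}} + \frac{18870}{-8094} = \left(-4784\right) 17180 + 18870 \left(- \frac{1}{8094}\right) = -82189120 - \frac{3145}{1349} = - \frac{110873126025}{1349}$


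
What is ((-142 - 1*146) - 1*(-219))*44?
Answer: -3036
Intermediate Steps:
((-142 - 1*146) - 1*(-219))*44 = ((-142 - 146) + 219)*44 = (-288 + 219)*44 = -69*44 = -3036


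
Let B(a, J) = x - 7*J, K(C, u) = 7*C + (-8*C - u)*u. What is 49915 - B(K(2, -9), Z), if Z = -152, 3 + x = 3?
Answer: 48851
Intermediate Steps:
x = 0 (x = -3 + 3 = 0)
K(C, u) = 7*C + u*(-u - 8*C) (K(C, u) = 7*C + (-u - 8*C)*u = 7*C + u*(-u - 8*C))
B(a, J) = -7*J (B(a, J) = 0 - 7*J = -7*J)
49915 - B(K(2, -9), Z) = 49915 - (-7)*(-152) = 49915 - 1*1064 = 49915 - 1064 = 48851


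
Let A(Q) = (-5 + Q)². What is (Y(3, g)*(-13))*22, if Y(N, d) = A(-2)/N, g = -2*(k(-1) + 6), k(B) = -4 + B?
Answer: -14014/3 ≈ -4671.3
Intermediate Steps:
g = -2 (g = -2*((-4 - 1) + 6) = -2*(-5 + 6) = -2*1 = -2)
Y(N, d) = 49/N (Y(N, d) = (-5 - 2)²/N = (-7)²/N = 49/N)
(Y(3, g)*(-13))*22 = ((49/3)*(-13))*22 = -637/3*22 = -14014/3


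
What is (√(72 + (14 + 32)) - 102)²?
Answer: (102 - √118)² ≈ 8306.0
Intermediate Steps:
(√(72 + (14 + 32)) - 102)² = (√(72 + 46) - 102)² = (√118 - 102)² = (-102 + √118)²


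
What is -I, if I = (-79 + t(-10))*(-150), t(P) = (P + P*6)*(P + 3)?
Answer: 61650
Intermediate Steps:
t(P) = 7*P*(3 + P) (t(P) = (P + 6*P)*(3 + P) = (7*P)*(3 + P) = 7*P*(3 + P))
I = -61650 (I = (-79 + 7*(-10)*(3 - 10))*(-150) = (-79 + 7*(-10)*(-7))*(-150) = (-79 + 490)*(-150) = 411*(-150) = -61650)
-I = -1*(-61650) = 61650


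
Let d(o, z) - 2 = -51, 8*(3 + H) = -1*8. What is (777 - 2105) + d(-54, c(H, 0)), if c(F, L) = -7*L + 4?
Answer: -1377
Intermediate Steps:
H = -4 (H = -3 + (-1*8)/8 = -3 + (⅛)*(-8) = -3 - 1 = -4)
c(F, L) = 4 - 7*L
d(o, z) = -49 (d(o, z) = 2 - 51 = -49)
(777 - 2105) + d(-54, c(H, 0)) = (777 - 2105) - 49 = -1328 - 49 = -1377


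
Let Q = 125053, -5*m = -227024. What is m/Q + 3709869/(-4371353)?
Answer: -1327249196813/2733254033545 ≈ -0.48559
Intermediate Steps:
m = 227024/5 (m = -⅕*(-227024) = 227024/5 ≈ 45405.)
m/Q + 3709869/(-4371353) = (227024/5)/125053 + 3709869/(-4371353) = (227024/5)*(1/125053) + 3709869*(-1/4371353) = 227024/625265 - 3709869/4371353 = -1327249196813/2733254033545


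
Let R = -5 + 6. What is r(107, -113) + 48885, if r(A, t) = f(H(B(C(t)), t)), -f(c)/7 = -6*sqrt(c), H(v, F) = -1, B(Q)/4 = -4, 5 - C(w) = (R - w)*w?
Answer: 48885 + 42*I ≈ 48885.0 + 42.0*I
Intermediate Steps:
R = 1
C(w) = 5 - w*(1 - w) (C(w) = 5 - (1 - w)*w = 5 - w*(1 - w))
B(Q) = -16 (B(Q) = 4*(-4) = -16)
f(c) = 42*sqrt(c) (f(c) = -(-42)*sqrt(c) = 42*sqrt(c))
r(A, t) = 42*I (r(A, t) = 42*sqrt(-1) = 42*I)
r(107, -113) + 48885 = 42*I + 48885 = 48885 + 42*I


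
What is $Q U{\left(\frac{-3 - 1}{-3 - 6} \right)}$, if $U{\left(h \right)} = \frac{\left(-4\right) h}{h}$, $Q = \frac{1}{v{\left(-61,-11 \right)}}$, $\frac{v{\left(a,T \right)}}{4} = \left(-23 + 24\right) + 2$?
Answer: $- \frac{1}{3} \approx -0.33333$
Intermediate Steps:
$v{\left(a,T \right)} = 12$ ($v{\left(a,T \right)} = 4 \left(\left(-23 + 24\right) + 2\right) = 4 \left(1 + 2\right) = 4 \cdot 3 = 12$)
$Q = \frac{1}{12} \approx 0.083333$
$U{\left(h \right)} = -4$
$Q U{\left(\frac{-3 - 1}{-3 - 6} \right)} = \frac{1}{12} \left(-4\right) = - \frac{1}{3}$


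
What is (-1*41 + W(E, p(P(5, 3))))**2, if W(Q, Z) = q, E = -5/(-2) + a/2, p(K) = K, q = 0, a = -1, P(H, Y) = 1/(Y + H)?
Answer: 1681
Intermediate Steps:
P(H, Y) = 1/(H + Y)
E = 2 (E = -5/(-2) - 1/2 = -5*(-1/2) - 1*1/2 = 5/2 - 1/2 = 2)
W(Q, Z) = 0
(-1*41 + W(E, p(P(5, 3))))**2 = (-1*41 + 0)**2 = (-41 + 0)**2 = (-41)**2 = 1681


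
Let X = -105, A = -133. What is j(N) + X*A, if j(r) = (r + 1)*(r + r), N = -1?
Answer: 13965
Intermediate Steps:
j(r) = 2*r*(1 + r) (j(r) = (1 + r)*(2*r) = 2*r*(1 + r))
j(N) + X*A = 2*(-1)*(1 - 1) - 105*(-133) = 2*(-1)*0 + 13965 = 0 + 13965 = 13965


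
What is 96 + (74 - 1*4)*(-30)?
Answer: -2004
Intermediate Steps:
96 + (74 - 1*4)*(-30) = 96 + (74 - 4)*(-30) = 96 + 70*(-30) = 96 - 2100 = -2004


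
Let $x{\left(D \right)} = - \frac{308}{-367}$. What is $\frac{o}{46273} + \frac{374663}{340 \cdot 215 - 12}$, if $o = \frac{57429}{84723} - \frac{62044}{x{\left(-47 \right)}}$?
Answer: $\frac{25950084641424715}{7354354000746368} \approx 3.5285$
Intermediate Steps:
$x{\left(D \right)} = \frac{308}{367}$ ($x{\left(D \right)} = \left(-308\right) \left(- \frac{1}{367}\right) = \frac{308}{367}$)
$o = - \frac{160761463406}{2174557}$ ($o = \frac{57429}{84723} - \frac{62044}{\frac{308}{367}} = 57429 \cdot \frac{1}{84723} - \frac{5692537}{77} = \frac{19143}{28241} - \frac{5692537}{77} = - \frac{160761463406}{2174557} \approx -73928.0$)
$\frac{o}{46273} + \frac{374663}{340 \cdot 215 - 12} = - \frac{160761463406}{2174557 \cdot 46273} + \frac{374663}{340 \cdot 215 - 12} = \left(- \frac{160761463406}{2174557}\right) \frac{1}{46273} + \frac{374663}{73100 - 12} = - \frac{160761463406}{100623276061} + \frac{374663}{73088} = \frac{25950084641424715}{7354354000746368}$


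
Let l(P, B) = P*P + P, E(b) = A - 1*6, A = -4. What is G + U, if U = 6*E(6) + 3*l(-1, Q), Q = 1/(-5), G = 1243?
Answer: 1183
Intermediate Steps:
E(b) = -10 (E(b) = -4 - 1*6 = -4 - 6 = -10)
Q = -⅕ ≈ -0.20000
l(P, B) = P + P² (l(P, B) = P² + P = P + P²)
U = -60 (U = 6*(-10) + 3*(-(1 - 1)) = -60 + 3*(-1*0) = -60 + 3*0 = -60 + 0 = -60)
G + U = 1243 - 60 = 1183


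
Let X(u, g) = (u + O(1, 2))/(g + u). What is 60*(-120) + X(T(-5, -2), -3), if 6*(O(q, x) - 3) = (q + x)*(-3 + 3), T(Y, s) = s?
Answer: -36001/5 ≈ -7200.2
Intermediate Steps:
O(q, x) = 3 (O(q, x) = 3 + ((q + x)*(-3 + 3))/6 = 3 + ((q + x)*0)/6 = 3 + (⅙)*0 = 3 + 0 = 3)
X(u, g) = (3 + u)/(g + u) (X(u, g) = (u + 3)/(g + u) = (3 + u)/(g + u))
60*(-120) + X(T(-5, -2), -3) = 60*(-120) + (3 - 2)/(-3 - 2) = -7200 + 1/(-5) = -7200 - ⅕*1 = -7200 - ⅕ = -36001/5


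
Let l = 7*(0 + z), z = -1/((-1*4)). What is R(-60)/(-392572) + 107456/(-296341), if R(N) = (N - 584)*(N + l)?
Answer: -53300856765/116335179052 ≈ -0.45817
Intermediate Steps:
z = ¼ (z = -1/(-4) = -1*(-¼) = ¼ ≈ 0.25000)
l = 7/4 (l = 7*(0 + ¼) = 7*(¼) = 7/4 ≈ 1.7500)
R(N) = (-584 + N)*(7/4 + N) (R(N) = (N - 584)*(N + 7/4) = (-584 + N)*(7/4 + N))
R(-60)/(-392572) + 107456/(-296341) = (-1022 + (-60)² - 2329/4*(-60))/(-392572) + 107456/(-296341) = (-1022 + 3600 + 34935)*(-1/392572) + 107456*(-1/296341) = 37513*(-1/392572) - 107456/296341 = -37513/392572 - 107456/296341 = -53300856765/116335179052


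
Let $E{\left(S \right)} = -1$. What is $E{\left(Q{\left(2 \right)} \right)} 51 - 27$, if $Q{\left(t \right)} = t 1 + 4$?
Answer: $-78$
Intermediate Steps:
$Q{\left(t \right)} = 4 + t$ ($Q{\left(t \right)} = t + 4 = 4 + t$)
$E{\left(Q{\left(2 \right)} \right)} 51 - 27 = \left(-1\right) 51 - 27 = -51 - 27 = -78$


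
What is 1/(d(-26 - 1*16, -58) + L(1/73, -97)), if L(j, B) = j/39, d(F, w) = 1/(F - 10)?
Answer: -11388/215 ≈ -52.967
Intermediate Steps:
d(F, w) = 1/(-10 + F)
L(j, B) = j/39 (L(j, B) = j*(1/39) = j/39)
1/(d(-26 - 1*16, -58) + L(1/73, -97)) = 1/(1/(-10 + (-26 - 1*16)) + (1/39)/73) = 1/(1/(-10 + (-26 - 16)) + (1/39)*(1/73)) = 1/(1/(-10 - 42) + 1/2847) = 1/(1/(-52) + 1/2847) = 1/(-1/52 + 1/2847) = 1/(-215/11388) = -11388/215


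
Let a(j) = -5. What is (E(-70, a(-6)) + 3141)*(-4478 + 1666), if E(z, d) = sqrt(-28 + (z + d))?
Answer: -8832492 - 2812*I*sqrt(103) ≈ -8.8325e+6 - 28539.0*I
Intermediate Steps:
E(z, d) = sqrt(-28 + d + z) (E(z, d) = sqrt(-28 + (d + z)) = sqrt(-28 + d + z))
(E(-70, a(-6)) + 3141)*(-4478 + 1666) = (sqrt(-28 - 5 - 70) + 3141)*(-4478 + 1666) = (sqrt(-103) + 3141)*(-2812) = (I*sqrt(103) + 3141)*(-2812) = (3141 + I*sqrt(103))*(-2812) = -8832492 - 2812*I*sqrt(103)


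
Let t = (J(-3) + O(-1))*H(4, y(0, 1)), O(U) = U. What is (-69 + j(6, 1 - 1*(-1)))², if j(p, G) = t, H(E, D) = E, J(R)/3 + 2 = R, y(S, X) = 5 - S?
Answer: 17689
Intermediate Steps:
J(R) = -6 + 3*R
t = -64 (t = ((-6 + 3*(-3)) - 1)*4 = ((-6 - 9) - 1)*4 = (-15 - 1)*4 = -16*4 = -64)
j(p, G) = -64
(-69 + j(6, 1 - 1*(-1)))² = (-69 - 64)² = (-133)² = 17689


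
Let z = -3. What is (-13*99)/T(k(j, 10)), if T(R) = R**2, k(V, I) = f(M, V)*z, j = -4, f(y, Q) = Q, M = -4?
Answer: -143/16 ≈ -8.9375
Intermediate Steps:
k(V, I) = -3*V (k(V, I) = V*(-3) = -3*V)
(-13*99)/T(k(j, 10)) = (-13*99)/((-3*(-4))**2) = -1287/(12**2) = -1287/144 = -1287*1/144 = -143/16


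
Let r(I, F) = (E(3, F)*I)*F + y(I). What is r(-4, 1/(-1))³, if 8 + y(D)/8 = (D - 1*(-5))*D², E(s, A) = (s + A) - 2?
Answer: 262144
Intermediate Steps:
E(s, A) = -2 + A + s (E(s, A) = (A + s) - 2 = -2 + A + s)
y(D) = -64 + 8*D²*(5 + D) (y(D) = -64 + 8*((D - 1*(-5))*D²) = -64 + 8*((D + 5)*D²) = -64 + 8*((5 + D)*D²) = -64 + 8*(D²*(5 + D)) = -64 + 8*D²*(5 + D))
r(I, F) = -64 + 8*I³ + 40*I² + F*I*(1 + F) (r(I, F) = ((-2 + F + 3)*I)*F + (-64 + 8*I³ + 40*I²) = ((1 + F)*I)*F + (-64 + 8*I³ + 40*I²) = (I*(1 + F))*F + (-64 + 8*I³ + 40*I²) = F*I*(1 + F) + (-64 + 8*I³ + 40*I²) = -64 + 8*I³ + 40*I² + F*I*(1 + F))
r(-4, 1/(-1))³ = (-64 + 8*(-4)³ + 40*(-4)² - 4*(1 + 1/(-1))/(-1))³ = (-64 + 8*(-64) + 40*16 - 1*(-4)*(1 - 1))³ = (-64 - 512 + 640 - 1*(-4)*0)³ = (-64 - 512 + 640 + 0)³ = 64³ = 262144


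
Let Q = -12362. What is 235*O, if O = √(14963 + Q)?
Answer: 11985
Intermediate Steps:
O = 51 (O = √(14963 - 12362) = √2601 = 51)
235*O = 235*51 = 11985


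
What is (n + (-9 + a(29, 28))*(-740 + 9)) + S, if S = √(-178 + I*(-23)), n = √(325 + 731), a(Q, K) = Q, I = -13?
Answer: -14609 + 4*√66 ≈ -14577.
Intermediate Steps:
n = 4*√66 (n = √1056 = 4*√66 ≈ 32.496)
S = 11 (S = √(-178 - 13*(-23)) = √(-178 + 299) = √121 = 11)
(n + (-9 + a(29, 28))*(-740 + 9)) + S = (4*√66 + (-9 + 29)*(-740 + 9)) + 11 = (4*√66 + 20*(-731)) + 11 = (4*√66 - 14620) + 11 = (-14620 + 4*√66) + 11 = -14609 + 4*√66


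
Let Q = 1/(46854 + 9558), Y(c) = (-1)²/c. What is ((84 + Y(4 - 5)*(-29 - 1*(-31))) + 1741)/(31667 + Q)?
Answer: 102839076/1786398805 ≈ 0.057568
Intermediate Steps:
Y(c) = 1/c
Q = 1/56412 ≈ 1.7727e-5
((84 + Y(4 - 5)*(-29 - 1*(-31))) + 1741)/(31667 + Q) = ((84 + (-29 - 1*(-31))/(4 - 5)) + 1741)/(31667 + 1/56412) = ((84 + (-29 + 31)/(-1)) + 1741)/(1786398805/56412) = ((84 - 1*2) + 1741)*(56412/1786398805) = ((84 - 2) + 1741)*(56412/1786398805) = (82 + 1741)*(56412/1786398805) = 1823*(56412/1786398805) = 102839076/1786398805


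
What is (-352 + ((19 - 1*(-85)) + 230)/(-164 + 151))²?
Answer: 24108100/169 ≈ 1.4265e+5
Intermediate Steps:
(-352 + ((19 - 1*(-85)) + 230)/(-164 + 151))² = (-352 + ((19 + 85) + 230)/(-13))² = (-352 + (104 + 230)*(-1/13))² = (-352 + 334*(-1/13))² = (-352 - 334/13)² = (-4910/13)² = 24108100/169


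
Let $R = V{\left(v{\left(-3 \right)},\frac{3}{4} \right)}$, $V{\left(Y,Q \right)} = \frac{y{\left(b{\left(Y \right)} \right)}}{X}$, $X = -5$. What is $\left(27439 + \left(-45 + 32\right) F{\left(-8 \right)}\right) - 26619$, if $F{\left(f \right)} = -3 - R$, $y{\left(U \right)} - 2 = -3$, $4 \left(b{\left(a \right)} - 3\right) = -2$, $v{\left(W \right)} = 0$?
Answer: $\frac{4308}{5} \approx 861.6$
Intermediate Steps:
$b{\left(a \right)} = \frac{5}{2}$ ($b{\left(a \right)} = 3 + \frac{1}{4} \left(-2\right) = 3 - \frac{1}{2} = \frac{5}{2}$)
$y{\left(U \right)} = -1$ ($y{\left(U \right)} = 2 - 3 = -1$)
$V{\left(Y,Q \right)} = \frac{1}{5}$ ($V{\left(Y,Q \right)} = - \frac{1}{-5} = \left(-1\right) \left(- \frac{1}{5}\right) = \frac{1}{5}$)
$R = \frac{1}{5} \approx 0.2$
$F{\left(f \right)} = - \frac{16}{5}$ ($F{\left(f \right)} = -3 - \frac{1}{5} = - \frac{16}{5}$)
$\left(27439 + \left(-45 + 32\right) F{\left(-8 \right)}\right) - 26619 = \left(27439 + \left(-45 + 32\right) \left(- \frac{16}{5}\right)\right) - 26619 = \left(27439 - - \frac{208}{5}\right) - 26619 = \left(27439 + \frac{208}{5}\right) - 26619 = \frac{137403}{5} - 26619 = \frac{4308}{5}$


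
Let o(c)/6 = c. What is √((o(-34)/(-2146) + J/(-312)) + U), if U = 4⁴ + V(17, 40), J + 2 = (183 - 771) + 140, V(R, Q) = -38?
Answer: √170865583343/27898 ≈ 14.817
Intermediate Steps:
o(c) = 6*c
J = -450 (J = -2 + ((183 - 771) + 140) = -2 + (-588 + 140) = -2 - 448 = -450)
U = 218 (U = 4⁴ - 38 = 256 - 38 = 218)
√((o(-34)/(-2146) + J/(-312)) + U) = √(((6*(-34))/(-2146) - 450/(-312)) + 218) = √((-204*(-1/2146) - 450*(-1/312)) + 218) = √((102/1073 + 75/52) + 218) = √(85779/55796 + 218) = √(12249307/55796) = √170865583343/27898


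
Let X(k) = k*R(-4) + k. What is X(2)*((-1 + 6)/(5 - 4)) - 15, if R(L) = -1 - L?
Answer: 25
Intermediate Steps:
X(k) = 4*k (X(k) = k*(-1 - 1*(-4)) + k = k*(-1 + 4) + k = k*3 + k = 3*k + k = 4*k)
X(2)*((-1 + 6)/(5 - 4)) - 15 = (4*2)*((-1 + 6)/(5 - 4)) - 15 = 8*(5/1) - 15 = 8*(5*1) - 15 = 8*5 - 15 = 40 - 15 = 25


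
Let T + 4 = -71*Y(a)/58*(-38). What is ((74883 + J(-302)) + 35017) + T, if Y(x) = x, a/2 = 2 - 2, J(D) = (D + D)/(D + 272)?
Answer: 1648742/15 ≈ 1.0992e+5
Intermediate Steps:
J(D) = 2*D/(272 + D) (J(D) = (2*D)/(272 + D) = 2*D/(272 + D))
a = 0 (a = 2*(2 - 2) = 2*0 = 0)
T = -4 (T = -4 - 0/58*(-38) = -4 - 71*0*(-38) = -4 + 0*(-38) = -4 + 0 = -4)
((74883 + J(-302)) + 35017) + T = ((74883 + 2*(-302)/(272 - 302)) + 35017) - 4 = ((74883 + 2*(-302)/(-30)) + 35017) - 4 = ((74883 + 2*(-302)*(-1/30)) + 35017) - 4 = ((74883 + 302/15) + 35017) - 4 = (1123547/15 + 35017) - 4 = 1648802/15 - 4 = 1648742/15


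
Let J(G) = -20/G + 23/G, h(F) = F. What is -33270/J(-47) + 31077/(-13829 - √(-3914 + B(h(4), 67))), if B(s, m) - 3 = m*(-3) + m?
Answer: 99682350657947/191245286 + 31077*I*√4045/191245286 ≈ 5.2123e+5 + 0.010335*I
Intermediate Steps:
B(s, m) = 3 - 2*m (B(s, m) = 3 + (m*(-3) + m) = 3 + (-3*m + m) = 3 - 2*m)
J(G) = 3/G
-33270/J(-47) + 31077/(-13829 - √(-3914 + B(h(4), 67))) = -33270/(3/(-47)) + 31077/(-13829 - √(-3914 + (3 - 2*67))) = -33270/(3*(-1/47)) + 31077/(-13829 - √(-3914 + (3 - 134))) = -33270/(-3/47) + 31077/(-13829 - √(-3914 - 131)) = -33270*(-47/3) + 31077/(-13829 - √(-4045)) = 521230 + 31077/(-13829 - I*√4045)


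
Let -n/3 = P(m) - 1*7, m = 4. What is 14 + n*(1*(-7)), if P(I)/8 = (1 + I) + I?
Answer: 1379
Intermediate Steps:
P(I) = 8 + 16*I (P(I) = 8*((1 + I) + I) = 8*(1 + 2*I) = 8 + 16*I)
n = -195 (n = -3*((8 + 16*4) - 1*7) = -3*((8 + 64) - 7) = -3*(72 - 7) = -3*65 = -195)
14 + n*(1*(-7)) = 14 - 195*(-7) = 14 + 1365 = 1379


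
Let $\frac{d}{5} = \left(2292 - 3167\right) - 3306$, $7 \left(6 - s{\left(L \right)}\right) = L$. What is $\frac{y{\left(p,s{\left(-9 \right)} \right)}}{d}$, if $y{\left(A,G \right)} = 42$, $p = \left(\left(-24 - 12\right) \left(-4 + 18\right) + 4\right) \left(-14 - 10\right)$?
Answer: $- \frac{42}{20905} \approx -0.0020091$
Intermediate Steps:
$s{\left(L \right)} = 6 - \frac{L}{7}$
$p = 12000$ ($p = \left(\left(-36\right) 14 + 4\right) \left(-24\right) = \left(-504 + 4\right) \left(-24\right) = \left(-500\right) \left(-24\right) = 12000$)
$d = -20905$ ($d = 5 \left(\left(2292 - 3167\right) - 3306\right) = 5 \left(-875 - 3306\right) = 5 \left(-4181\right) = -20905$)
$\frac{y{\left(p,s{\left(-9 \right)} \right)}}{d} = \frac{42}{-20905} = 42 \left(- \frac{1}{20905}\right) = - \frac{42}{20905}$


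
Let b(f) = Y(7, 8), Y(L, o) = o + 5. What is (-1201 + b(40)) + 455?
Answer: -733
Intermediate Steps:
Y(L, o) = 5 + o
b(f) = 13 (b(f) = 5 + 8 = 13)
(-1201 + b(40)) + 455 = (-1201 + 13) + 455 = -1188 + 455 = -733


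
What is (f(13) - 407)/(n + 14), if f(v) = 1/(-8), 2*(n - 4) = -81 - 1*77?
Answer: 3257/488 ≈ 6.6742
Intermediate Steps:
n = -75 (n = 4 + (-81 - 1*77)/2 = 4 + (-81 - 77)/2 = 4 + (½)*(-158) = 4 - 79 = -75)
f(v) = -⅛
(f(13) - 407)/(n + 14) = (-⅛ - 407)/(-75 + 14) = -3257/8/(-61) = -3257/8*(-1/61) = 3257/488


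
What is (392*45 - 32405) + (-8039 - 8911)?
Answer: -31715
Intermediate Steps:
(392*45 - 32405) + (-8039 - 8911) = (17640 - 32405) - 16950 = -14765 - 16950 = -31715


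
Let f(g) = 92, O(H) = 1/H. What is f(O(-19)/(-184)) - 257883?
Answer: -257791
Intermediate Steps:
f(O(-19)/(-184)) - 257883 = 92 - 257883 = -257791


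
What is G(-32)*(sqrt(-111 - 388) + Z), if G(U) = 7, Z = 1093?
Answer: 7651 + 7*I*sqrt(499) ≈ 7651.0 + 156.37*I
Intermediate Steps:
G(-32)*(sqrt(-111 - 388) + Z) = 7*(sqrt(-111 - 388) + 1093) = 7*(sqrt(-499) + 1093) = 7*(I*sqrt(499) + 1093) = 7*(1093 + I*sqrt(499)) = 7651 + 7*I*sqrt(499)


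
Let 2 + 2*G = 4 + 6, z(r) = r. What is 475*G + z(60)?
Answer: 1960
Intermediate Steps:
G = 4 (G = -1 + (4 + 6)/2 = -1 + (½)*10 = -1 + 5 = 4)
475*G + z(60) = 475*4 + 60 = 1900 + 60 = 1960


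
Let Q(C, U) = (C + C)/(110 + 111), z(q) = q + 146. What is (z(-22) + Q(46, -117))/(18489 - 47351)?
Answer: -13748/3189251 ≈ -0.0043107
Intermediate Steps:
z(q) = 146 + q
Q(C, U) = 2*C/221 (Q(C, U) = (2*C)/221 = (2*C)*(1/221) = 2*C/221)
(z(-22) + Q(46, -117))/(18489 - 47351) = ((146 - 22) + (2/221)*46)/(18489 - 47351) = (124 + 92/221)/(-28862) = (27496/221)*(-1/28862) = -13748/3189251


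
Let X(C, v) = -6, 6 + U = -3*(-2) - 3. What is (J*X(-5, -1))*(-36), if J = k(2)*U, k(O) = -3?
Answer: 1944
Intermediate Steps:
U = -3 (U = -6 + (-3*(-2) - 3) = -6 + (6 - 3) = -6 + 3 = -3)
J = 9 (J = -3*(-3) = 9)
(J*X(-5, -1))*(-36) = (9*(-6))*(-36) = -54*(-36) = 1944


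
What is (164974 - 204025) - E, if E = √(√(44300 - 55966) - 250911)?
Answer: -39051 - √(-250911 + I*√11666) ≈ -39051.0 - 500.91*I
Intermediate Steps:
E = √(-250911 + I*√11666) (E = √(√(-11666) - 250911) = √(I*√11666 - 250911) = √(-250911 + I*√11666) ≈ 0.108 + 500.91*I)
(164974 - 204025) - E = (164974 - 204025) - √(-250911 + I*√11666) = -39051 - √(-250911 + I*√11666)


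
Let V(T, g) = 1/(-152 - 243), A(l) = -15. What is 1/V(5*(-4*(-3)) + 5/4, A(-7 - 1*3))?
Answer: -395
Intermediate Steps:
V(T, g) = -1/395 (V(T, g) = 1/(-395) = -1/395)
1/V(5*(-4*(-3)) + 5/4, A(-7 - 1*3)) = 1/(-1/395) = -395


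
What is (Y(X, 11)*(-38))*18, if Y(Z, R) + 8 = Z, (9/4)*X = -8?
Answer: 7904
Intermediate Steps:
X = -32/9 (X = (4/9)*(-8) = -32/9 ≈ -3.5556)
Y(Z, R) = -8 + Z
(Y(X, 11)*(-38))*18 = ((-8 - 32/9)*(-38))*18 = -104/9*(-38)*18 = (3952/9)*18 = 7904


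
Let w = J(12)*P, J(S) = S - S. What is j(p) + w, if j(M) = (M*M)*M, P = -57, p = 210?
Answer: 9261000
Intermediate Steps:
J(S) = 0
j(M) = M³ (j(M) = M²*M = M³)
w = 0 (w = 0*(-57) = 0)
j(p) + w = 210³ + 0 = 9261000 + 0 = 9261000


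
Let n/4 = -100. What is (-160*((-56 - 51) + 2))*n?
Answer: -6720000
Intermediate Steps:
n = -400 (n = 4*(-100) = -400)
(-160*((-56 - 51) + 2))*n = -160*((-56 - 51) + 2)*(-400) = -160*(-107 + 2)*(-400) = -160*(-105)*(-400) = 16800*(-400) = -6720000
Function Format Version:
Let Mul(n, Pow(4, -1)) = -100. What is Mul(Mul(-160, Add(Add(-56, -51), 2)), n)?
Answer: -6720000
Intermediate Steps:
n = -400 (n = Mul(4, -100) = -400)
Mul(Mul(-160, Add(Add(-56, -51), 2)), n) = Mul(Mul(-160, Add(Add(-56, -51), 2)), -400) = Mul(Mul(-160, Add(-107, 2)), -400) = Mul(Mul(-160, -105), -400) = Mul(16800, -400) = -6720000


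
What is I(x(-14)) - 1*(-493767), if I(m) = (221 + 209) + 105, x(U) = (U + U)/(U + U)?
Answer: 494302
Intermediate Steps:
x(U) = 1 (x(U) = (2*U)/((2*U)) = (2*U)*(1/(2*U)) = 1)
I(m) = 535 (I(m) = 430 + 105 = 535)
I(x(-14)) - 1*(-493767) = 535 - 1*(-493767) = 535 + 493767 = 494302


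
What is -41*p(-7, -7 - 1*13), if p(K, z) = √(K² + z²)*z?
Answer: 820*√449 ≈ 17376.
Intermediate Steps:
p(K, z) = z*√(K² + z²)
-41*p(-7, -7 - 1*13) = -41*(-7 - 1*13)*√((-7)² + (-7 - 1*13)²) = -41*(-7 - 13)*√(49 + (-7 - 13)²) = -(-820)*√(49 + (-20)²) = -(-820)*√(49 + 400) = -(-820)*√449 = 820*√449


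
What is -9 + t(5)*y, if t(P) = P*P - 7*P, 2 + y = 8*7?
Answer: -549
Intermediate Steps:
y = 54 (y = -2 + 8*7 = -2 + 56 = 54)
t(P) = P² - 7*P
-9 + t(5)*y = -9 + (5*(-7 + 5))*54 = -9 + (5*(-2))*54 = -9 - 10*54 = -9 - 540 = -549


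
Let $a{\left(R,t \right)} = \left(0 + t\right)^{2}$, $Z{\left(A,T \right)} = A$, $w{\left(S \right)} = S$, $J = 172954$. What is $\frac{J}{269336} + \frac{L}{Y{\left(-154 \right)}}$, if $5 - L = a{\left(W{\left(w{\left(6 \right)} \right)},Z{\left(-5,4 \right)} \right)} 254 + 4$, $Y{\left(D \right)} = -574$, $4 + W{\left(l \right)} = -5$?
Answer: $\frac{64617495}{5521388} \approx 11.703$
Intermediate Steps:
$W{\left(l \right)} = -9$ ($W{\left(l \right)} = -4 - 5 = -9$)
$a{\left(R,t \right)} = t^{2}$
$L = -6349$ ($L = 5 - \left(\left(-5\right)^{2} \cdot 254 + 4\right) = 5 - \left(25 \cdot 254 + 4\right) = 5 - \left(6350 + 4\right) = 5 - 6354 = -6349$)
$\frac{J}{269336} + \frac{L}{Y{\left(-154 \right)}} = \frac{172954}{269336} - \frac{6349}{-574} = 172954 \cdot \frac{1}{269336} - - \frac{907}{82} = \frac{86477}{134668} + \frac{907}{82} = \frac{64617495}{5521388}$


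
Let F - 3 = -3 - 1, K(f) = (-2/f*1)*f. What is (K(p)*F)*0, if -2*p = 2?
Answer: 0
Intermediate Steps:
p = -1 (p = -½*2 = -1)
K(f) = -2 (K(f) = (-2/f)*f = -2)
F = -1 (F = 3 + (-3 - 1) = 3 - 4 = -1)
(K(p)*F)*0 = -2*(-1)*0 = 2*0 = 0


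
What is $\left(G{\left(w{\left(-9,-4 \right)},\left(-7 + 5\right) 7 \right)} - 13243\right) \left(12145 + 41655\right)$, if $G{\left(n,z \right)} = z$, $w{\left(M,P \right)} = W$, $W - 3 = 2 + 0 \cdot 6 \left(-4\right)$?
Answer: $-713226600$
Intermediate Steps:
$W = 5$ ($W = 3 + \left(2 + 0 \cdot 6 \left(-4\right)\right) = 3 + \left(2 + 0 \left(-4\right)\right) = 3 + \left(2 + 0\right) = 3 + 2 = 5$)
$w{\left(M,P \right)} = 5$
$\left(G{\left(w{\left(-9,-4 \right)},\left(-7 + 5\right) 7 \right)} - 13243\right) \left(12145 + 41655\right) = \left(\left(-7 + 5\right) 7 - 13243\right) \left(12145 + 41655\right) = \left(\left(-2\right) 7 - 13243\right) 53800 = \left(-14 - 13243\right) 53800 = \left(-13257\right) 53800 = -713226600$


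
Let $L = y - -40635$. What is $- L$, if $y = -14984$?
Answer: $-25651$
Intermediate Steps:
$L = 25651$ ($L = -14984 - -40635 = -14984 + 40635 = 25651$)
$- L = \left(-1\right) 25651 = -25651$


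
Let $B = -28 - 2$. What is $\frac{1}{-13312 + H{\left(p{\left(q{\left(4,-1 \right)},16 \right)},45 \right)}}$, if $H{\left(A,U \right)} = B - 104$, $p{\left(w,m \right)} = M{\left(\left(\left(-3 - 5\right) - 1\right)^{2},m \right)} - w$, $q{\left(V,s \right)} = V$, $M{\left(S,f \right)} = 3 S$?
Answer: $- \frac{1}{13446} \approx -7.4372 \cdot 10^{-5}$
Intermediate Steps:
$B = -30$ ($B = -28 - 2 = -30$)
$p{\left(w,m \right)} = 243 - w$ ($p{\left(w,m \right)} = 3 \left(\left(-3 - 5\right) - 1\right)^{2} - w = 3 \left(-8 - 1\right)^{2} - w = 3 \left(-9\right)^{2} - w = 3 \cdot 81 - w = 243 - w$)
$H{\left(A,U \right)} = -134$ ($H{\left(A,U \right)} = -30 - 104 = -134$)
$\frac{1}{-13312 + H{\left(p{\left(q{\left(4,-1 \right)},16 \right)},45 \right)}} = \frac{1}{-13312 - 134} = \frac{1}{-13446} = - \frac{1}{13446}$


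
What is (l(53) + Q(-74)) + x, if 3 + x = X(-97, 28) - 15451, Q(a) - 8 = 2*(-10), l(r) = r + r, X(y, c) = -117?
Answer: -15477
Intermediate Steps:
l(r) = 2*r
Q(a) = -12 (Q(a) = 8 + 2*(-10) = 8 - 20 = -12)
x = -15571 (x = -3 + (-117 - 15451) = -3 - 15568 = -15571)
(l(53) + Q(-74)) + x = (2*53 - 12) - 15571 = (106 - 12) - 15571 = 94 - 15571 = -15477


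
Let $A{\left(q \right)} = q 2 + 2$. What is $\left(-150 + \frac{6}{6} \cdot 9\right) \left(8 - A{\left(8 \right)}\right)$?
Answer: $1410$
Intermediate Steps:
$A{\left(q \right)} = 2 + 2 q$ ($A{\left(q \right)} = 2 q + 2 = 2 + 2 q$)
$\left(-150 + \frac{6}{6} \cdot 9\right) \left(8 - A{\left(8 \right)}\right) = \left(-150 + \frac{6}{6} \cdot 9\right) \left(8 - \left(2 + 2 \cdot 8\right)\right) = \left(-150 + 6 \cdot \frac{1}{6} \cdot 9\right) \left(8 - \left(2 + 16\right)\right) = \left(-150 + 1 \cdot 9\right) \left(8 - 18\right) = \left(-150 + 9\right) \left(8 - 18\right) = \left(-141\right) \left(-10\right) = 1410$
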